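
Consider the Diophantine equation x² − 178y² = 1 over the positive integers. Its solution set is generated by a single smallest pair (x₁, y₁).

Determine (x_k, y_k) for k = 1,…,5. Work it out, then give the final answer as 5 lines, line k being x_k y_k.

√178 = [13; 2,1,12,1,2,26, …], period ℓ=6 (even) → k=5
k=0  a_k=13  p_k/q_k = 13/1
k=1  a_k=2  p_k/q_k = 27/2
…
k=4  a_k=1  p_k/q_k = 547/41
k=5  a_k=2  p_k/q_k = 1601/120
(x₁, y₁) = (1601, 120);  1601² − 178·120² = 1 ✓
n=2: (1601,120)∘(1601,120) = (1601·1601+178·120·120, 1601·120+120·1601) = (5126401,384240)
n=3: (5126401,384240)∘(1601,120) = (1601·5126401+178·120·384240, 1601·384240+120·5126401) = (16414734401,1230336360)
n=4: (16414734401,1230336360)∘(1601,120) = (1601·16414734401+178·120·1230336360, 1601·1230336360+120·16414734401) = (52559974425601,3939536640480)
n=5: (52559974425601,3939536640480)∘(1601,120) = (1601·52559974425601+178·120·3939536640480, 1601·3939536640480+120·52559974425601) = (168297021696040001,12614395092480600)

1601 120
5126401 384240
16414734401 1230336360
52559974425601 3939536640480
168297021696040001 12614395092480600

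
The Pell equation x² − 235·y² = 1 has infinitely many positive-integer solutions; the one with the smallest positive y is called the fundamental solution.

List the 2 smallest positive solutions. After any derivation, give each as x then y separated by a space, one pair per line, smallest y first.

46 3
4231 276

[15; 3,30] for √235; ℓ=2 ⇒ convergent index 1
a_0=15:  p_0=15·1+0=15,  q_0=15·0+1=1
a_1=3:  p_1=3·15+1=46,  q_1=3·1+0=3
(x₁, y₁) = (46, 3);  46² − 235·3² = 1 ✓
(x_2, y_2) = (46·46 + 235·3·3, 46·3 + 3·46) = (4231, 276)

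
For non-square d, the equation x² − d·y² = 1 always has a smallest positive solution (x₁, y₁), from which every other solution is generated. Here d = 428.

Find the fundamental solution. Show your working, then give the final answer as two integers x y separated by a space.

1850887 89466

[20; 1,2,4,1,5,10,5,1,4,2,1,40] for √428; ℓ=12 ⇒ convergent index 11
step 0: (20, 1)  from 20·(1,0) + (0,1)
step 1: (21, 1)  from 1·(20,1) + (1,0)
step 2: (62, 3)  from 2·(21,1) + (20,1)
step 3: (269, 13)  from 4·(62,3) + (21,1)
…
step 7: (99779, 4823)  from 5·(19571,946) + (1924,93)
step 8: (119350, 5769)  from 1·(99779,4823) + (19571,946)
step 9: (577179, 27899)  from 4·(119350,5769) + (99779,4823)
step 10: (1273708, 61567)  from 2·(577179,27899) + (119350,5769)
step 11: (1850887, 89466)  from 1·(1273708,61567) + (577179,27899)
→ (1850887, 89466).  Check: 1850887²=3425782686769, 428·89466²=3425782686768, difference 1.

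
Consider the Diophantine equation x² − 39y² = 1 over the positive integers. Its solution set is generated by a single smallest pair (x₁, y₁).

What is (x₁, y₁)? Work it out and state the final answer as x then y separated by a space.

√39 = [6; 4,12, …], period ℓ=2 (even) → k=1
a_0=6:  p_0=6·1+0=6,  q_0=6·0+1=1
a_1=4:  p_1=4·6+1=25,  q_1=4·1+0=4
(x₁, y₁) = (25, 4);  25² − 39·4² = 1 ✓

25 4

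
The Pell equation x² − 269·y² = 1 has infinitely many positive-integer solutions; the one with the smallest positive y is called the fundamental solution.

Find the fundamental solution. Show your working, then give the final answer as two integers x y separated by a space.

√269 → a₀=16, period (2,2,32); ℓ=3 odd so k=5
k=0  a_k=16  p_k/q_k = 16/1
…
k=2  a_k=2  p_k/q_k = 82/5
…
k=4  a_k=2  p_k/q_k = 5396/329
k=5  a_k=2  p_k/q_k = 13449/820
fundamental: x₁=13449, y₁=820  (since 180875601 − 269·672400 = 1)

13449 820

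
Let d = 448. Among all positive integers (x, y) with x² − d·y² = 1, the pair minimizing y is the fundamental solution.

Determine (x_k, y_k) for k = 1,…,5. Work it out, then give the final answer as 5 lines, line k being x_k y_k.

[21; 6,42] for √448; ℓ=2 ⇒ convergent index 1
k=0  a_k=21  p_k/q_k = 21/1
k=1  a_k=6  p_k/q_k = 127/6
(x₁, y₁) = (127, 6);  127² − 448·6² = 1 ✓
k=2:  x_2 = 127·127+448·6·6 = 32257,  y_2 = 127·6+6·127 = 1524
k=3:  x_3 = 127·32257+448·6·1524 = 8193151,  y_3 = 127·1524+6·32257 = 387090
k=4:  x_4 = 127·8193151+448·6·387090 = 2081028097,  y_4 = 127·387090+6·8193151 = 98319336
k=5:  x_5 = 127·2081028097+448·6·98319336 = 528572943487,  y_5 = 127·98319336+6·2081028097 = 24972724254

127 6
32257 1524
8193151 387090
2081028097 98319336
528572943487 24972724254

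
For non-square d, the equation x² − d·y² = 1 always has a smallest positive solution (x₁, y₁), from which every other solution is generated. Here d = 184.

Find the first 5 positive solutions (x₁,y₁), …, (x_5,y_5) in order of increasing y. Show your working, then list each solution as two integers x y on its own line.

d=184: √d = [13; 1,1,3,2,1,2,1,2,3,1,1,26] (ℓ=12, even), read p_11/q_11
k=0  a_k=13  p_k/q_k = 13/1
k=1  a_k=1  p_k/q_k = 14/1
…
k=4  a_k=2  p_k/q_k = 217/16
k=5  a_k=1  p_k/q_k = 312/23
k=6  a_k=2  p_k/q_k = 841/62
k=7  a_k=1  p_k/q_k = 1153/85
k=8  a_k=2  p_k/q_k = 3147/232
…
k=10  a_k=1  p_k/q_k = 13741/1013
k=11  a_k=1  p_k/q_k = 24335/1794
fundamental: x₁=24335, y₁=1794  (since 592192225 − 184·3218436 = 1)
n=2: (24335,1794)∘(24335,1794) = (24335·24335+184·1794·1794, 24335·1794+1794·24335) = (1184384449,87313980)
n=3: (1184384449,87313980)∘(24335,1794) = (24335·1184384449+184·1794·87313980, 24335·87313980+1794·1184384449) = (57643991108495,4249571404806)
n=4: (57643991108495,4249571404806)∘(24335,1794) = (24335·57643991108495+184·1794·4249571404806, 24335·4249571404806+1794·57643991108495) = (2805533046066067201,206826640184594040)
n=5: (2805533046066067201,206826640184594040)∘(24335,1794) = (24335·2805533046066067201+184·1794·206826640184594040, 24335·206826640184594040+1794·2805533046066067201) = (136545293294391499564175,10066252573534620521994)

24335 1794
1184384449 87313980
57643991108495 4249571404806
2805533046066067201 206826640184594040
136545293294391499564175 10066252573534620521994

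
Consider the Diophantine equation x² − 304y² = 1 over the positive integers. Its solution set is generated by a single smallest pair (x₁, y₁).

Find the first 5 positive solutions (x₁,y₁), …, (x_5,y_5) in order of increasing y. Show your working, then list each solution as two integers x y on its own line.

57799 3315
6681448801 383207370
772362118440199 44298005553945
89283516160768675201 5120760845641726740
10320995900380175197444999 591949712190194322136575

d=304: √d = [17; 2,3,2,1,1,1,1,1,2,3,2,34] (ℓ=12, even), read p_11/q_11
i=0: a=17 ⇒ p=17, q=1
…
i=2: a=3 ⇒ p=122, q=7
…
i=5: a=1 ⇒ p=680, q=39
i=6: a=1 ⇒ p=1081, q=62
…
i=10: a=3 ⇒ p=25177, q=1444
i=11: a=2 ⇒ p=57799, q=3315
fundamental: x₁=57799, y₁=3315  (since 3340724401 − 304·10989225 = 1)
n=2: (57799,3315)∘(57799,3315) = (57799·57799+304·3315·3315, 57799·3315+3315·57799) = (6681448801,383207370)
n=3: (6681448801,383207370)∘(57799,3315) = (57799·6681448801+304·3315·383207370, 57799·383207370+3315·6681448801) = (772362118440199,44298005553945)
n=4: (772362118440199,44298005553945)∘(57799,3315) = (57799·772362118440199+304·3315·44298005553945, 57799·44298005553945+3315·772362118440199) = (89283516160768675201,5120760845641726740)
n=5: (89283516160768675201,5120760845641726740)∘(57799,3315) = (57799·89283516160768675201+304·3315·5120760845641726740, 57799·5120760845641726740+3315·89283516160768675201) = (10320995900380175197444999,591949712190194322136575)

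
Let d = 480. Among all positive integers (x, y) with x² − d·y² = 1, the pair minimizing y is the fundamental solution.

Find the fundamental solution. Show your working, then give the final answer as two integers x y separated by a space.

241 11

d=480: √d = [21; 1,9,1,42] (ℓ=4, even), read p_3/q_3
i=0: a=21 ⇒ p=21, q=1
…
i=2: a=9 ⇒ p=219, q=10
i=3: a=1 ⇒ p=241, q=11
→ (241, 11).  Check: 241²=58081, 480·11²=58080, difference 1.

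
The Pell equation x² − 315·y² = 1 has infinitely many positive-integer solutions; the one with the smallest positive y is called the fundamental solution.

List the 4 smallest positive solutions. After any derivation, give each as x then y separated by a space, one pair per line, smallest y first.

√315 → a₀=17, period (1,2,1,34); ℓ=4 even so k=3
step 0: (17, 1)  from 17·(1,0) + (0,1)
…
step 2: (53, 3)  from 2·(18,1) + (17,1)
step 3: (71, 4)  from 1·(53,3) + (18,1)
(x₁, y₁) = (71, 4);  71² − 315·4² = 1 ✓
(x_2, y_2) = (71·71 + 315·4·4, 71·4 + 4·71) = (10081, 568)
(x_3, y_3) = (71·10081 + 315·4·568, 71·568 + 4·10081) = (1431431, 80652)
(x_4, y_4) = (71·1431431 + 315·4·80652, 71·80652 + 4·1431431) = (203253121, 11452016)

71 4
10081 568
1431431 80652
203253121 11452016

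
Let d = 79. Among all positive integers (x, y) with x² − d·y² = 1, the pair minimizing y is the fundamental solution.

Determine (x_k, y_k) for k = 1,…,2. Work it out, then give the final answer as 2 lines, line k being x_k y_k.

[8; 1,7,1,16] for √79; ℓ=4 ⇒ convergent index 3
k=0  a_k=8  p_k/q_k = 8/1
k=1  a_k=1  p_k/q_k = 9/1
k=2  a_k=7  p_k/q_k = 71/8
k=3  a_k=1  p_k/q_k = 80/9
(x₁, y₁) = (80, 9);  80² − 79·9² = 1 ✓
(80+9√79)^2 = 12799 + 1440√79

80 9
12799 1440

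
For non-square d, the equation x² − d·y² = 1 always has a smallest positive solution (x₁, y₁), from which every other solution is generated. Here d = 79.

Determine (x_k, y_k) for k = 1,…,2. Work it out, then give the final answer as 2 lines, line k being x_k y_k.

80 9
12799 1440

√79 = [8; 1,7,1,16, …], period ℓ=4 (even) → k=3
i=0: a=8 ⇒ p=8, q=1
i=1: a=1 ⇒ p=9, q=1
i=2: a=7 ⇒ p=71, q=8
i=3: a=1 ⇒ p=80, q=9
→ (80, 9).  Check: 80²=6400, 79·9²=6399, difference 1.
n=2: (80,9)∘(80,9) = (80·80+79·9·9, 80·9+9·80) = (12799,1440)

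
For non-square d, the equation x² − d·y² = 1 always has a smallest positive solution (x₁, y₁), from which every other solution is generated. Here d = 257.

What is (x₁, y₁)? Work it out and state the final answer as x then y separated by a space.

√257 → a₀=16, period (32); ℓ=1 odd so k=1
step 0: (16, 1)  from 16·(1,0) + (0,1)
step 1: (513, 32)  from 32·(16,1) + (1,0)
→ (513, 32).  Check: 513²=263169, 257·32²=263168, difference 1.

513 32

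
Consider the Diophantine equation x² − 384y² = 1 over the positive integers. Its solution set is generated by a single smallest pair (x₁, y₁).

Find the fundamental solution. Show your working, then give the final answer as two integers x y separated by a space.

4801 245

d=384: √d = [19; 1,1,2,9,2,1,1,38] (ℓ=8, even), read p_7/q_7
k=0  a_k=19  p_k/q_k = 19/1
k=1  a_k=1  p_k/q_k = 20/1
k=2  a_k=1  p_k/q_k = 39/2
…
k=4  a_k=9  p_k/q_k = 921/47
…
k=6  a_k=1  p_k/q_k = 2861/146
k=7  a_k=1  p_k/q_k = 4801/245
fundamental: x₁=4801, y₁=245  (since 23049601 − 384·60025 = 1)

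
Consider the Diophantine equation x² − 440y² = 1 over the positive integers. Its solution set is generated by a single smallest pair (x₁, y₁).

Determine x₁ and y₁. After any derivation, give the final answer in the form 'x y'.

[20; 1,40] for √440; ℓ=2 ⇒ convergent index 1
k=0  a_k=20  p_k/q_k = 20/1
k=1  a_k=1  p_k/q_k = 21/1
fundamental: x₁=21, y₁=1  (since 441 − 440·1 = 1)

21 1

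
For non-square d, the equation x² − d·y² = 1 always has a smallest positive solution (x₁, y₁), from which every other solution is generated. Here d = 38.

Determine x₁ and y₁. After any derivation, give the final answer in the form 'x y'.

37 6

d=38: √d = [6; 6,12] (ℓ=2, even), read p_1/q_1
a_0=6:  p_0=6·1+0=6,  q_0=6·0+1=1
a_1=6:  p_1=6·6+1=37,  q_1=6·1+0=6
fundamental: x₁=37, y₁=6  (since 1369 − 38·36 = 1)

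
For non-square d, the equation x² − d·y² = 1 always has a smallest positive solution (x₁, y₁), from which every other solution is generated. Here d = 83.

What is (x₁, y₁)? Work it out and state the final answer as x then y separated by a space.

82 9

[9; 9,18] for √83; ℓ=2 ⇒ convergent index 1
k=0  a_k=9  p_k/q_k = 9/1
k=1  a_k=9  p_k/q_k = 82/9
→ (82, 9).  Check: 82²=6724, 83·9²=6723, difference 1.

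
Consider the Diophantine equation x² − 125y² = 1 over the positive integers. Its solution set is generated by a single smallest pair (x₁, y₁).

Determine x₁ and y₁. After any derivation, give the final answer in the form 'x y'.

√125 → a₀=11, period (5,1,1,5,22); ℓ=5 odd so k=9
a_0=11:  p_0=11·1+0=11,  q_0=11·0+1=1
a_1=5:  p_1=5·11+1=56,  q_1=5·1+0=5
…
a_4=5:  p_4=5·123+67=682,  q_4=5·11+6=61
a_5=22:  p_5=22·682+123=15127,  q_5=22·61+11=1353
…
a_7=1:  p_7=1·76317+15127=91444,  q_7=1·6826+1353=8179
a_8=1:  p_8=1·91444+76317=167761,  q_8=1·8179+6826=15005
a_9=5:  p_9=5·167761+91444=930249,  q_9=5·15005+8179=83204
fundamental: x₁=930249, y₁=83204  (since 865363202001 − 125·6922905616 = 1)

930249 83204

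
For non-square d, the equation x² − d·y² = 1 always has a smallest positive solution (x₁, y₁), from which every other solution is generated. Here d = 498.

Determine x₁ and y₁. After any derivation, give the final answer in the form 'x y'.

d=498: √d = [22; 3,6,22,6,3,44] (ℓ=6, even), read p_5/q_5
i=0: a=22 ⇒ p=22, q=1
i=1: a=3 ⇒ p=67, q=3
…
i=4: a=6 ⇒ p=56794, q=2545
i=5: a=3 ⇒ p=179777, q=8056
fundamental: x₁=179777, y₁=8056  (since 32319769729 − 498·64899136 = 1)

179777 8056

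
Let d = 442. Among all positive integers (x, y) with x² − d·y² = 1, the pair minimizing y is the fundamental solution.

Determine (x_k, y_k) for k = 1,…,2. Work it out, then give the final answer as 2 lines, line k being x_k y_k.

d=442: √d = [21; 42] (ℓ=1, odd), read p_1/q_1
i=0: a=21 ⇒ p=21, q=1
i=1: a=42 ⇒ p=883, q=42
fundamental: x₁=883, y₁=42  (since 779689 − 442·1764 = 1)
(x_2, y_2) = (883·883 + 442·42·42, 883·42 + 42·883) = (1559377, 74172)

883 42
1559377 74172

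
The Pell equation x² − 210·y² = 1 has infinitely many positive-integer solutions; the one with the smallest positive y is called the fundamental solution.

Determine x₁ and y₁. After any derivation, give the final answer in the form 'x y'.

[14; 2,28] for √210; ℓ=2 ⇒ convergent index 1
a_0=14:  p_0=14·1+0=14,  q_0=14·0+1=1
a_1=2:  p_1=2·14+1=29,  q_1=2·1+0=2
→ (29, 2).  Check: 29²=841, 210·2²=840, difference 1.

29 2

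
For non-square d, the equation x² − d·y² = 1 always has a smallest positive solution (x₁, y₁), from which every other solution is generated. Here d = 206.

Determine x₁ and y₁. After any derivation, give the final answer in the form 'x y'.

59535 4148

√206 → a₀=14, period (2,1,5,14,5,1,2,28); ℓ=8 even so k=7
step 0: (14, 1)  from 14·(1,0) + (0,1)
step 1: (29, 2)  from 2·(14,1) + (1,0)
step 2: (43, 3)  from 1·(29,2) + (14,1)
…
step 4: (3459, 241)  from 14·(244,17) + (43,3)
…
step 6: (20998, 1463)  from 1·(17539,1222) + (3459,241)
step 7: (59535, 4148)  from 2·(20998,1463) + (17539,1222)
fundamental: x₁=59535, y₁=4148  (since 3544416225 − 206·17205904 = 1)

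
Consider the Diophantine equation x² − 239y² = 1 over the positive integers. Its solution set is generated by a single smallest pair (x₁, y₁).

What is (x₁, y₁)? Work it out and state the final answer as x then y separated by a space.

[15; 2,5,1,2,4,15,4,2,1,5,2,30] for √239; ℓ=12 ⇒ convergent index 11
k=0  a_k=15  p_k/q_k = 15/1
k=1  a_k=2  p_k/q_k = 31/2
…
k=3  a_k=1  p_k/q_k = 201/13
k=4  a_k=2  p_k/q_k = 572/37
…
k=6  a_k=15  p_k/q_k = 37907/2452
…
k=10  a_k=5  p_k/q_k = 2847431/184185
k=11  a_k=2  p_k/q_k = 6195120/400729
→ (6195120, 400729).  Check: 6195120²=38379511814400, 239·400729²=38379511814399, difference 1.

6195120 400729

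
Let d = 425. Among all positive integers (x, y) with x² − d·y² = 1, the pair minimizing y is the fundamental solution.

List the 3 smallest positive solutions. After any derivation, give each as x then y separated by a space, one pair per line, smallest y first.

143649 6968
41270070401 2001892464
11856808685922849 575139701115304

[20; 1,1,1,1,1,1,40] for √425; ℓ=7 ⇒ convergent index 13
step 0: (20, 1)  from 20·(1,0) + (0,1)
step 1: (21, 1)  from 1·(20,1) + (1,0)
…
step 3: (62, 3)  from 1·(41,2) + (21,1)
…
step 5: (165, 8)  from 1·(103,5) + (62,3)
…
step 7: (10885, 528)  from 40·(268,13) + (165,8)
…
step 9: (22038, 1069)  from 1·(11153,541) + (10885,528)
…
step 11: (55229, 2679)  from 1·(33191,1610) + (22038,1069)
step 12: (88420, 4289)  from 1·(55229,2679) + (33191,1610)
step 13: (143649, 6968)  from 1·(88420,4289) + (55229,2679)
(x₁, y₁) = (143649, 6968);  143649² − 425·6968² = 1 ✓
(x_2, y_2) = (143649·143649 + 425·6968·6968, 143649·6968 + 6968·143649) = (41270070401, 2001892464)
(x_3, y_3) = (143649·41270070401 + 425·6968·2001892464, 143649·2001892464 + 6968·41270070401) = (11856808685922849, 575139701115304)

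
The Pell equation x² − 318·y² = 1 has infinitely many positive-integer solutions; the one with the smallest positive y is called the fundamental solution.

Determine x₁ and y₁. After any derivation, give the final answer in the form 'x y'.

107 6

√318 = [17; 1,4,1,34, …], period ℓ=4 (even) → k=3
k=0  a_k=17  p_k/q_k = 17/1
k=1  a_k=1  p_k/q_k = 18/1
k=2  a_k=4  p_k/q_k = 89/5
k=3  a_k=1  p_k/q_k = 107/6
(x₁, y₁) = (107, 6);  107² − 318·6² = 1 ✓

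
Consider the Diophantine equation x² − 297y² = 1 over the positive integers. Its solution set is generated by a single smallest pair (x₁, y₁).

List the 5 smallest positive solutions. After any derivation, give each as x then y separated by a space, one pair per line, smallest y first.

48599 2820
4723725601 274098360
459136680917399 26641812392460
44627167107085622401 2589530880648228720
4337671388015371645214999 251697222510604722734100

√297 → a₀=17, period (4,3,1,1,2,1,1,3,4,34); ℓ=10 even so k=9
k=0  a_k=17  p_k/q_k = 17/1
k=1  a_k=4  p_k/q_k = 69/4
…
k=6  a_k=1  p_k/q_k = 1844/107
…
k=8  a_k=3  p_k/q_k = 11357/659
k=9  a_k=4  p_k/q_k = 48599/2820
fundamental: x₁=48599, y₁=2820  (since 2361862801 − 297·7952400 = 1)
(48599+2820√297)^2 = 4723725601 + 274098360√297
(48599+2820√297)^3 = 459136680917399 + 26641812392460√297
(48599+2820√297)^4 = 44627167107085622401 + 2589530880648228720√297
(48599+2820√297)^5 = 4337671388015371645214999 + 251697222510604722734100√297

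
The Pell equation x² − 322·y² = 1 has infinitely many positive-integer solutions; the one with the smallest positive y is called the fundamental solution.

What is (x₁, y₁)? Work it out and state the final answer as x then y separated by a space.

d=322: √d = [17; 1,16,1,34] (ℓ=4, even), read p_3/q_3
k=0  a_k=17  p_k/q_k = 17/1
k=1  a_k=1  p_k/q_k = 18/1
k=2  a_k=16  p_k/q_k = 305/17
k=3  a_k=1  p_k/q_k = 323/18
→ (323, 18).  Check: 323²=104329, 322·18²=104328, difference 1.

323 18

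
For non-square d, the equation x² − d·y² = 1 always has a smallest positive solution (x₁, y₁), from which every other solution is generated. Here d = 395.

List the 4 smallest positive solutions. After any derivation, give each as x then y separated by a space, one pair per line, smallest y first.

159 8
50561 2544
16078239 808984
5112829441 257254368

d=395: √d = [19; 1,6,1,38] (ℓ=4, even), read p_3/q_3
i=0: a=19 ⇒ p=19, q=1
i=1: a=1 ⇒ p=20, q=1
i=2: a=6 ⇒ p=139, q=7
i=3: a=1 ⇒ p=159, q=8
→ (159, 8).  Check: 159²=25281, 395·8²=25280, difference 1.
(x_2, y_2) = (159·159 + 395·8·8, 159·8 + 8·159) = (50561, 2544)
(x_3, y_3) = (159·50561 + 395·8·2544, 159·2544 + 8·50561) = (16078239, 808984)
(x_4, y_4) = (159·16078239 + 395·8·808984, 159·808984 + 8·16078239) = (5112829441, 257254368)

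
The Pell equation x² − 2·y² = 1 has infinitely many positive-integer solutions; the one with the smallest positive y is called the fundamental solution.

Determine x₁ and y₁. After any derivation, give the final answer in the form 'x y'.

√2 = [1; 2, …], period ℓ=1 (odd) → k=1
a_0=1:  p_0=1·1+0=1,  q_0=1·0+1=1
a_1=2:  p_1=2·1+1=3,  q_1=2·1+0=2
fundamental: x₁=3, y₁=2  (since 9 − 2·4 = 1)

3 2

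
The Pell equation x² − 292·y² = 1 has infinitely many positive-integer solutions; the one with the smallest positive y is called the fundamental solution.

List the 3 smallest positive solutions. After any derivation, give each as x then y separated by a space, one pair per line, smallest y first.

2281249 133500
10408194000001 609093483000
47487364308614281249 2778987798000400500

[17; 11,2,1,3,8,3,1,2,11,34] for √292; ℓ=10 ⇒ convergent index 9
k=0  a_k=17  p_k/q_k = 17/1
…
k=3  a_k=1  p_k/q_k = 581/34
k=4  a_k=3  p_k/q_k = 2136/125
k=5  a_k=8  p_k/q_k = 17669/1034
k=6  a_k=3  p_k/q_k = 55143/3227
…
k=8  a_k=2  p_k/q_k = 200767/11749
k=9  a_k=11  p_k/q_k = 2281249/133500
→ (2281249, 133500).  Check: 2281249²=5204097000001, 292·133500²=5204097000000, difference 1.
k=2:  x_2 = 2281249·2281249+292·133500·133500 = 10408194000001,  y_2 = 2281249·133500+133500·2281249 = 609093483000
k=3:  x_3 = 2281249·10408194000001+292·133500·609093483000 = 47487364308614281249,  y_3 = 2281249·609093483000+133500·10408194000001 = 2778987798000400500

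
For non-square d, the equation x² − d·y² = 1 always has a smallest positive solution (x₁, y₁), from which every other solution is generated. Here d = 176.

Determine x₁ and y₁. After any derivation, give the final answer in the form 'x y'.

√176 → a₀=13, period (3,1,3,26); ℓ=4 even so k=3
k=0  a_k=13  p_k/q_k = 13/1
k=1  a_k=3  p_k/q_k = 40/3
k=2  a_k=1  p_k/q_k = 53/4
k=3  a_k=3  p_k/q_k = 199/15
(x₁, y₁) = (199, 15);  199² − 176·15² = 1 ✓

199 15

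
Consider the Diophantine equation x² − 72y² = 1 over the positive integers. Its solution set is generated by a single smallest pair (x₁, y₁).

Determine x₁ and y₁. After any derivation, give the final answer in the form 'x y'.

√72 → a₀=8, period (2,16); ℓ=2 even so k=1
step 0: (8, 1)  from 8·(1,0) + (0,1)
step 1: (17, 2)  from 2·(8,1) + (1,0)
fundamental: x₁=17, y₁=2  (since 289 − 72·4 = 1)

17 2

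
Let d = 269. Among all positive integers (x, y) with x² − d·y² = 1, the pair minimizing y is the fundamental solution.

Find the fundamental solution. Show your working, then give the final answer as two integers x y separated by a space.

√269 → a₀=16, period (2,2,32); ℓ=3 odd so k=5
k=0  a_k=16  p_k/q_k = 16/1
k=1  a_k=2  p_k/q_k = 33/2
k=2  a_k=2  p_k/q_k = 82/5
k=3  a_k=32  p_k/q_k = 2657/162
k=4  a_k=2  p_k/q_k = 5396/329
k=5  a_k=2  p_k/q_k = 13449/820
fundamental: x₁=13449, y₁=820  (since 180875601 − 269·672400 = 1)

13449 820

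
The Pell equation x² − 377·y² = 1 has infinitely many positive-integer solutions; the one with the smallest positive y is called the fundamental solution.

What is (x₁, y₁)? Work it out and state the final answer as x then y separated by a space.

√377 → a₀=19, period (2,2,2,38); ℓ=4 even so k=3
i=0: a=19 ⇒ p=19, q=1
i=1: a=2 ⇒ p=39, q=2
i=2: a=2 ⇒ p=97, q=5
i=3: a=2 ⇒ p=233, q=12
→ (233, 12).  Check: 233²=54289, 377·12²=54288, difference 1.

233 12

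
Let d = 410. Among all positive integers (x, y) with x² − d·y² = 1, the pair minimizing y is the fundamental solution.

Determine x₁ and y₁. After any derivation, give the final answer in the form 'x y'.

√410 = [20; 4,40, …], period ℓ=2 (even) → k=1
i=0: a=20 ⇒ p=20, q=1
i=1: a=4 ⇒ p=81, q=4
→ (81, 4).  Check: 81²=6561, 410·4²=6560, difference 1.

81 4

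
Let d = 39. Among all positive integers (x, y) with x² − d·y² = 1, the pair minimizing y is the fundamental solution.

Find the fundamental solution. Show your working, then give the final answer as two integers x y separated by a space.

[6; 4,12] for √39; ℓ=2 ⇒ convergent index 1
a_0=6:  p_0=6·1+0=6,  q_0=6·0+1=1
a_1=4:  p_1=4·6+1=25,  q_1=4·1+0=4
fundamental: x₁=25, y₁=4  (since 625 − 39·16 = 1)

25 4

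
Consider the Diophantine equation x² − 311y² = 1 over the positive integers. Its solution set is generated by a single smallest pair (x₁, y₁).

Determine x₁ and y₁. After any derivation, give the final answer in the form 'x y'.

16883880 957397

[17; 1,1,1,2,1,…,1,1,34] for √311; ℓ=16 ⇒ convergent index 15
a_0=17:  p_0=17·1+0=17,  q_0=17·0+1=1
…
a_2=1:  p_2=1·18+17=35,  q_2=1·1+1=2
a_3=1:  p_3=1·35+18=53,  q_3=1·2+1=3
a_4=2:  p_4=2·53+35=141,  q_4=2·3+2=8
…
a_7=3:  p_7=3·1305+194=4109,  q_7=3·74+11=233
…
a_9=3:  p_9=3·71158+4109=217583,  q_9=3·4035+233=12338
…
a_11=1:  p_11=1·1376656+217583=1594239,  q_11=1·78063+12338=90401
a_12=2:  p_12=2·1594239+1376656=4565134,  q_12=2·90401+78063=258865
…
a_14=1:  p_14=1·6159373+4565134=10724507,  q_14=1·349266+258865=608131
a_15=1:  p_15=1·10724507+6159373=16883880,  q_15=1·608131+349266=957397
→ (16883880, 957397).  Check: 16883880²=285065403854400, 311·957397²=285065403854399, difference 1.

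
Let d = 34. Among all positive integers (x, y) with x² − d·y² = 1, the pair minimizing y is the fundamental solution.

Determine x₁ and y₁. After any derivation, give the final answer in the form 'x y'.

√34 = [5; 1,4,1,10, …], period ℓ=4 (even) → k=3
i=0: a=5 ⇒ p=5, q=1
i=1: a=1 ⇒ p=6, q=1
i=2: a=4 ⇒ p=29, q=5
i=3: a=1 ⇒ p=35, q=6
(x₁, y₁) = (35, 6);  35² − 34·6² = 1 ✓

35 6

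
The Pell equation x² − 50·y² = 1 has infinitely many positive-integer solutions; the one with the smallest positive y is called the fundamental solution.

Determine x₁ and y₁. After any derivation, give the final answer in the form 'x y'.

99 14

[7; 14] for √50; ℓ=1 ⇒ convergent index 1
k=0  a_k=7  p_k/q_k = 7/1
k=1  a_k=14  p_k/q_k = 99/14
fundamental: x₁=99, y₁=14  (since 9801 − 50·196 = 1)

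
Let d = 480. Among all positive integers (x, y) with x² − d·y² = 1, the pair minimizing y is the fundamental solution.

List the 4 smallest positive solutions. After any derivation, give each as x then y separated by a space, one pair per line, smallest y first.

d=480: √d = [21; 1,9,1,42] (ℓ=4, even), read p_3/q_3
step 0: (21, 1)  from 21·(1,0) + (0,1)
step 1: (22, 1)  from 1·(21,1) + (1,0)
step 2: (219, 10)  from 9·(22,1) + (21,1)
step 3: (241, 11)  from 1·(219,10) + (22,1)
fundamental: x₁=241, y₁=11  (since 58081 − 480·121 = 1)
n=2: (241,11)∘(241,11) = (241·241+480·11·11, 241·11+11·241) = (116161,5302)
n=3: (116161,5302)∘(241,11) = (241·116161+480·11·5302, 241·5302+11·116161) = (55989361,2555553)
n=4: (55989361,2555553)∘(241,11) = (241·55989361+480·11·2555553, 241·2555553+11·55989361) = (26986755841,1231771244)

241 11
116161 5302
55989361 2555553
26986755841 1231771244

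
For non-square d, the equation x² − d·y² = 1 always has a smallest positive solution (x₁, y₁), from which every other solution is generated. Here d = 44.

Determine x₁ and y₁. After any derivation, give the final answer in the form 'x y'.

d=44: √d = [6; 1,1,1,2,1,1,1,12] (ℓ=8, even), read p_7/q_7
i=0: a=6 ⇒ p=6, q=1
i=1: a=1 ⇒ p=7, q=1
i=2: a=1 ⇒ p=13, q=2
…
i=5: a=1 ⇒ p=73, q=11
i=6: a=1 ⇒ p=126, q=19
i=7: a=1 ⇒ p=199, q=30
(x₁, y₁) = (199, 30);  199² − 44·30² = 1 ✓

199 30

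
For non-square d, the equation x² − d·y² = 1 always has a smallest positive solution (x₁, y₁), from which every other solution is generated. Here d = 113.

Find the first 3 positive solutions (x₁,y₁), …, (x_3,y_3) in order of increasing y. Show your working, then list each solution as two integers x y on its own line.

[10; 1,1,1,2,2,1,1,1,20] for √113; ℓ=9 ⇒ convergent index 17
step 0: (10, 1)  from 10·(1,0) + (0,1)
step 1: (11, 1)  from 1·(10,1) + (1,0)
step 2: (21, 2)  from 1·(11,1) + (10,1)
…
step 4: (85, 8)  from 2·(32,3) + (21,2)
…
step 6: (287, 27)  from 1·(202,19) + (85,8)
step 7: (489, 46)  from 1·(287,27) + (202,19)
…
step 9: (16009, 1506)  from 20·(776,73) + (489,46)
step 10: (16785, 1579)  from 1·(16009,1506) + (776,73)
step 11: (32794, 3085)  from 1·(16785,1579) + (16009,1506)
…
step 14: (313483, 29490)  from 2·(131952,12413) + (49579,4664)
…
step 16: (758918, 71393)  from 1·(445435,41903) + (313483,29490)
step 17: (1204353, 113296)  from 1·(758918,71393) + (445435,41903)
(x₁, y₁) = (1204353, 113296);  1204353² − 113·113296² = 1 ✓
(x_2, y_2) = (1204353·1204353 + 113·113296·113296, 1204353·113296 + 113296·1204353) = (2900932297217, 272896754976)
(x_3, y_3) = (1204353·2900932297217 + 113·113296·272896754976, 1204353·272896754976 + 113296·2900932297217) = (6987493029899166849, 657328051091107760)

1204353 113296
2900932297217 272896754976
6987493029899166849 657328051091107760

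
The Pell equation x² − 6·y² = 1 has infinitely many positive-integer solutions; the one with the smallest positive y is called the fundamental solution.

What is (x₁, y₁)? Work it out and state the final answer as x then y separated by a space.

[2; 2,4] for √6; ℓ=2 ⇒ convergent index 1
a_0=2:  p_0=2·1+0=2,  q_0=2·0+1=1
a_1=2:  p_1=2·2+1=5,  q_1=2·1+0=2
(x₁, y₁) = (5, 2);  5² − 6·2² = 1 ✓

5 2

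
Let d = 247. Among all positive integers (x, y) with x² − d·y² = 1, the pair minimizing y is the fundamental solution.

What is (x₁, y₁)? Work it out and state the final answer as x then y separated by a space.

√247 = [15; 1,2,1,1,9,1,9,1,1,2,1,30, …], period ℓ=12 (even) → k=11
a_0=15:  p_0=15·1+0=15,  q_0=15·0+1=1
…
a_9=1:  p_9=1·12683+11520=24203,  q_9=1·807+733=1540
a_10=2:  p_10=2·24203+12683=61089,  q_10=2·1540+807=3887
a_11=1:  p_11=1·61089+24203=85292,  q_11=1·3887+1540=5427
→ (85292, 5427).  Check: 85292²=7274725264, 247·5427²=7274725263, difference 1.

85292 5427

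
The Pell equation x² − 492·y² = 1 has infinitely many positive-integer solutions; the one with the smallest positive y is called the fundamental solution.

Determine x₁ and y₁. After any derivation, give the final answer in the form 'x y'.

√492 → a₀=22, period (5,1,1,10,1,1,5,44); ℓ=8 even so k=7
i=0: a=22 ⇒ p=22, q=1
…
i=2: a=1 ⇒ p=133, q=6
…
i=6: a=1 ⇒ p=5390, q=243
i=7: a=5 ⇒ p=29767, q=1342
→ (29767, 1342).  Check: 29767²=886074289, 492·1342²=886074288, difference 1.

29767 1342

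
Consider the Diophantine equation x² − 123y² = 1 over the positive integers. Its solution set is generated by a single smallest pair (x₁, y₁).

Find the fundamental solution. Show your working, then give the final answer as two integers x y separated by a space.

√123 → a₀=11, period (11,22); ℓ=2 even so k=1
i=0: a=11 ⇒ p=11, q=1
i=1: a=11 ⇒ p=122, q=11
(x₁, y₁) = (122, 11);  122² − 123·11² = 1 ✓

122 11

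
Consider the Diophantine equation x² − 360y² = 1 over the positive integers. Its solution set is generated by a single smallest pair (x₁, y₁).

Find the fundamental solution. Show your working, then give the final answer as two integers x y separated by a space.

19 1

√360 = [18; 1,36, …], period ℓ=2 (even) → k=1
step 0: (18, 1)  from 18·(1,0) + (0,1)
step 1: (19, 1)  from 1·(18,1) + (1,0)
fundamental: x₁=19, y₁=1  (since 361 − 360·1 = 1)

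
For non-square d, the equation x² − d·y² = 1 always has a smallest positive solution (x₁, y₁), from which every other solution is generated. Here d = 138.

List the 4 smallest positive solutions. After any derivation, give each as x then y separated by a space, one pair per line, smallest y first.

47 4
4417 376
415151 35340
39019777 3321584

√138 = [11; 1,2,1,22, …], period ℓ=4 (even) → k=3
a_0=11:  p_0=11·1+0=11,  q_0=11·0+1=1
a_1=1:  p_1=1·11+1=12,  q_1=1·1+0=1
a_2=2:  p_2=2·12+11=35,  q_2=2·1+1=3
a_3=1:  p_3=1·35+12=47,  q_3=1·3+1=4
(x₁, y₁) = (47, 4);  47² − 138·4² = 1 ✓
n=2: (47,4)∘(47,4) = (47·47+138·4·4, 47·4+4·47) = (4417,376)
n=3: (4417,376)∘(47,4) = (47·4417+138·4·376, 47·376+4·4417) = (415151,35340)
n=4: (415151,35340)∘(47,4) = (47·415151+138·4·35340, 47·35340+4·415151) = (39019777,3321584)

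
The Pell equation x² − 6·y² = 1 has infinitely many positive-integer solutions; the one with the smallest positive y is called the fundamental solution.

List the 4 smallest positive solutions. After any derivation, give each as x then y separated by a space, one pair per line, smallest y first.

[2; 2,4] for √6; ℓ=2 ⇒ convergent index 1
i=0: a=2 ⇒ p=2, q=1
i=1: a=2 ⇒ p=5, q=2
→ (5, 2).  Check: 5²=25, 6·2²=24, difference 1.
n=2: (5,2)∘(5,2) = (5·5+6·2·2, 5·2+2·5) = (49,20)
n=3: (49,20)∘(5,2) = (5·49+6·2·20, 5·20+2·49) = (485,198)
n=4: (485,198)∘(5,2) = (5·485+6·2·198, 5·198+2·485) = (4801,1960)

5 2
49 20
485 198
4801 1960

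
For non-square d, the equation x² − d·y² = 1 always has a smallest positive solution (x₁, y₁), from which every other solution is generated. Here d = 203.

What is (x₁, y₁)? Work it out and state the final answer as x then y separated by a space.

[14; 4,28] for √203; ℓ=2 ⇒ convergent index 1
a_0=14:  p_0=14·1+0=14,  q_0=14·0+1=1
a_1=4:  p_1=4·14+1=57,  q_1=4·1+0=4
(x₁, y₁) = (57, 4);  57² − 203·4² = 1 ✓

57 4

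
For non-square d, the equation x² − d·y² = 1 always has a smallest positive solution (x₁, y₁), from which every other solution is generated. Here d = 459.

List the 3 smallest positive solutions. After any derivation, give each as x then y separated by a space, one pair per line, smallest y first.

√459 = [21; 2,2,1,4,21,4,1,2,2,42, …], period ℓ=10 (even) → k=9
k=0  a_k=21  p_k/q_k = 21/1
k=1  a_k=2  p_k/q_k = 43/2
k=2  a_k=2  p_k/q_k = 107/5
k=3  a_k=1  p_k/q_k = 150/7
k=4  a_k=4  p_k/q_k = 707/33
k=5  a_k=21  p_k/q_k = 14997/700
k=6  a_k=4  p_k/q_k = 60695/2833
…
k=8  a_k=2  p_k/q_k = 212079/9899
k=9  a_k=2  p_k/q_k = 499850/23331
fundamental: x₁=499850, y₁=23331  (since 249850022500 − 459·544335561 = 1)
k=2:  x_2 = 499850·499850+459·23331·23331 = 499700044999,  y_2 = 499850·23331+23331·499850 = 23324000700
k=3:  x_3 = 499850·499700044999+459·23331·23324000700 = 499550134985000450,  y_3 = 499850·23324000700+23331·499700044999 = 23317003499766669

499850 23331
499700044999 23324000700
499550134985000450 23317003499766669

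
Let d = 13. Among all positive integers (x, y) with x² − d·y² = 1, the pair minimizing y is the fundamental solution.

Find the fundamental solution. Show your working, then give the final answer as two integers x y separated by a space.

649 180

[3; 1,1,1,1,6] for √13; ℓ=5 ⇒ convergent index 9
step 0: (3, 1)  from 3·(1,0) + (0,1)
…
step 4: (18, 5)  from 1·(11,3) + (7,2)
step 5: (119, 33)  from 6·(18,5) + (11,3)
…
step 7: (256, 71)  from 1·(137,38) + (119,33)
step 8: (393, 109)  from 1·(256,71) + (137,38)
step 9: (649, 180)  from 1·(393,109) + (256,71)
(x₁, y₁) = (649, 180);  649² − 13·180² = 1 ✓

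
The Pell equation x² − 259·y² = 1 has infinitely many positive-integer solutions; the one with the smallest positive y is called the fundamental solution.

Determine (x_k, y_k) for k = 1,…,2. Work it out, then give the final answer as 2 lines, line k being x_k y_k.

√259 = [16; 10,1,2,3,4,3,2,1,10,32, …], period ℓ=10 (even) → k=9
step 0: (16, 1)  from 16·(1,0) + (0,1)
step 1: (161, 10)  from 10·(16,1) + (1,0)
…
step 4: (1722, 107)  from 3·(515,32) + (177,11)
step 5: (7403, 460)  from 4·(1722,107) + (515,32)
…
step 7: (55265, 3434)  from 2·(23931,1487) + (7403,460)
step 8: (79196, 4921)  from 1·(55265,3434) + (23931,1487)
step 9: (847225, 52644)  from 10·(79196,4921) + (55265,3434)
→ (847225, 52644).  Check: 847225²=717790200625, 259·52644²=717790200624, difference 1.
n=2: (847225,52644)∘(847225,52644) = (847225·847225+259·52644·52644, 847225·52644+52644·847225) = (1435580401249,89202625800)

847225 52644
1435580401249 89202625800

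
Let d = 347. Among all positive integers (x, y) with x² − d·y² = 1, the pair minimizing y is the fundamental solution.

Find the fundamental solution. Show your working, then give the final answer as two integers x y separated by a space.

√347 → a₀=18, period (1,1,1,2,4,…,1,1,36); ℓ=14 even so k=13
step 0: (18, 1)  from 18·(1,0) + (0,1)
…
step 2: (37, 2)  from 1·(19,1) + (18,1)
…
step 4: (149, 8)  from 2·(56,3) + (37,2)
…
step 7: (14269, 766)  from 17·(801,43) + (652,35)
step 8: (15070, 809)  from 1·(14269,766) + (801,43)
…
step 11: (238717, 12815)  from 1·(164168,8813) + (74549,4002)
step 12: (402885, 21628)  from 1·(238717,12815) + (164168,8813)
step 13: (641602, 34443)  from 1·(402885,21628) + (238717,12815)
→ (641602, 34443).  Check: 641602²=411653126404, 347·34443²=411653126403, difference 1.

641602 34443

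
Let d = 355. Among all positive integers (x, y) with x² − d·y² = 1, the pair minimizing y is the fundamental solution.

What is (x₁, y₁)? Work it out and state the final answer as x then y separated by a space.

√355 → a₀=18, period (1,5,3,3,1,6,1,3,3,5,1,36); ℓ=12 even so k=11
i=0: a=18 ⇒ p=18, q=1
…
i=8: a=3 ⇒ p=46463, q=2466
i=9: a=3 ⇒ p=151391, q=8035
i=10: a=5 ⇒ p=803418, q=42641
i=11: a=1 ⇒ p=954809, q=50676
fundamental: x₁=954809, y₁=50676  (since 911660226481 − 355·2568056976 = 1)

954809 50676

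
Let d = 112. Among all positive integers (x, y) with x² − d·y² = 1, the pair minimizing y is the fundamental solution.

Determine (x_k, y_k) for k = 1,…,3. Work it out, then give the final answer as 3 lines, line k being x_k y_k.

127 12
32257 3048
8193151 774180

√112 = [10; 1,1,2,1,1,20, …], period ℓ=6 (even) → k=5
a_0=10:  p_0=10·1+0=10,  q_0=10·0+1=1
…
a_2=1:  p_2=1·11+10=21,  q_2=1·1+1=2
a_3=2:  p_3=2·21+11=53,  q_3=2·2+1=5
a_4=1:  p_4=1·53+21=74,  q_4=1·5+2=7
a_5=1:  p_5=1·74+53=127,  q_5=1·7+5=12
(x₁, y₁) = (127, 12);  127² − 112·12² = 1 ✓
(x_2, y_2) = (127·127 + 112·12·12, 127·12 + 12·127) = (32257, 3048)
(x_3, y_3) = (127·32257 + 112·12·3048, 127·3048 + 12·32257) = (8193151, 774180)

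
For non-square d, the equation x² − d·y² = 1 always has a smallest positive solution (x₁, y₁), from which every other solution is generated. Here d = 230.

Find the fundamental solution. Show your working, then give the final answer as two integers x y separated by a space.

91 6

[15; 6,30] for √230; ℓ=2 ⇒ convergent index 1
step 0: (15, 1)  from 15·(1,0) + (0,1)
step 1: (91, 6)  from 6·(15,1) + (1,0)
(x₁, y₁) = (91, 6);  91² − 230·6² = 1 ✓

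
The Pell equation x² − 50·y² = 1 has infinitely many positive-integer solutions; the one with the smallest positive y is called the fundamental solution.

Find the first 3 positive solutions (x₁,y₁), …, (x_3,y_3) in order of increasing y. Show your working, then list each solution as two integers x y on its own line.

√50 → a₀=7, period (14); ℓ=1 odd so k=1
a_0=7:  p_0=7·1+0=7,  q_0=7·0+1=1
a_1=14:  p_1=14·7+1=99,  q_1=14·1+0=14
→ (99, 14).  Check: 99²=9801, 50·14²=9800, difference 1.
(x_2, y_2) = (99·99 + 50·14·14, 99·14 + 14·99) = (19601, 2772)
(x_3, y_3) = (99·19601 + 50·14·2772, 99·2772 + 14·19601) = (3880899, 548842)

99 14
19601 2772
3880899 548842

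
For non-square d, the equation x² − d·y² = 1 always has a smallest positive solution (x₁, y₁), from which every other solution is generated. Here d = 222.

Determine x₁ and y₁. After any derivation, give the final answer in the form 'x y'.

d=222: √d = [14; 1,8,1,28] (ℓ=4, even), read p_3/q_3
step 0: (14, 1)  from 14·(1,0) + (0,1)
step 1: (15, 1)  from 1·(14,1) + (1,0)
step 2: (134, 9)  from 8·(15,1) + (14,1)
step 3: (149, 10)  from 1·(134,9) + (15,1)
fundamental: x₁=149, y₁=10  (since 22201 − 222·100 = 1)

149 10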